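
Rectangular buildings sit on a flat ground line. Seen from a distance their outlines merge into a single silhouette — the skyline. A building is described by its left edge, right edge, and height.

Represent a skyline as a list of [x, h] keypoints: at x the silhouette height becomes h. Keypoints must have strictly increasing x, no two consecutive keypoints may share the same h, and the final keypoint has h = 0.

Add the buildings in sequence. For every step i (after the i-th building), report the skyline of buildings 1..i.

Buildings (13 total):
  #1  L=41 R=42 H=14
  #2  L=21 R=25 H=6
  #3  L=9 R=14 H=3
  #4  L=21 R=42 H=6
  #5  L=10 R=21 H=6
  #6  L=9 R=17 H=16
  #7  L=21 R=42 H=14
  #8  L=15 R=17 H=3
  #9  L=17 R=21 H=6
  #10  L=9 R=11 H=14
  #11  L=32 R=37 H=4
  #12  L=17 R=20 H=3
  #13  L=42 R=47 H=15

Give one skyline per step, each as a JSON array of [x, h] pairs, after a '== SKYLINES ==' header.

== SKYLINES ==
[[41,14],[42,0]]
[[21,6],[25,0],[41,14],[42,0]]
[[9,3],[14,0],[21,6],[25,0],[41,14],[42,0]]
[[9,3],[14,0],[21,6],[41,14],[42,0]]
[[9,3],[10,6],[41,14],[42,0]]
[[9,16],[17,6],[41,14],[42,0]]
[[9,16],[17,6],[21,14],[42,0]]
[[9,16],[17,6],[21,14],[42,0]]
[[9,16],[17,6],[21,14],[42,0]]
[[9,16],[17,6],[21,14],[42,0]]
[[9,16],[17,6],[21,14],[42,0]]
[[9,16],[17,6],[21,14],[42,0]]
[[9,16],[17,6],[21,14],[42,15],[47,0]]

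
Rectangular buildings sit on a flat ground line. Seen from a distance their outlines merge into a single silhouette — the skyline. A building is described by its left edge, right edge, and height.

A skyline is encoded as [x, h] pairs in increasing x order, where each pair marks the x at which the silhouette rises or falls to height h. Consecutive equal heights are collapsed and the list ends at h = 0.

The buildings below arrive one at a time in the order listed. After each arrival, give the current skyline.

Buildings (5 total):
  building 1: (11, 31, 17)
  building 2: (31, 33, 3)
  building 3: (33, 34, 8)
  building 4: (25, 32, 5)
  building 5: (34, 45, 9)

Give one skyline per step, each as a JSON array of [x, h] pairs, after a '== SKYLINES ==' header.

== SKYLINES ==
[[11,17],[31,0]]
[[11,17],[31,3],[33,0]]
[[11,17],[31,3],[33,8],[34,0]]
[[11,17],[31,5],[32,3],[33,8],[34,0]]
[[11,17],[31,5],[32,3],[33,8],[34,9],[45,0]]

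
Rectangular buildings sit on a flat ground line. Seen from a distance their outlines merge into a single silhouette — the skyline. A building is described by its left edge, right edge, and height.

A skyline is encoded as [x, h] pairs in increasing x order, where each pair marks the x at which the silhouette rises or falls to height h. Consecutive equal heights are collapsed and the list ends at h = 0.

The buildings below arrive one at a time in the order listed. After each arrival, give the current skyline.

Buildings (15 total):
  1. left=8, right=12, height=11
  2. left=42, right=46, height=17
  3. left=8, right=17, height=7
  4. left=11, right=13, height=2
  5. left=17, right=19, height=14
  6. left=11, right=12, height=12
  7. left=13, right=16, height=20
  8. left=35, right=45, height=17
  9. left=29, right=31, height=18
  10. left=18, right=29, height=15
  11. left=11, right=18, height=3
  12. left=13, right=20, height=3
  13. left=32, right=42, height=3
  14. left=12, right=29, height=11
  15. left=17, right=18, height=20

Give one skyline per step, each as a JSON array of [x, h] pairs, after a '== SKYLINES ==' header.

== SKYLINES ==
[[8,11],[12,0]]
[[8,11],[12,0],[42,17],[46,0]]
[[8,11],[12,7],[17,0],[42,17],[46,0]]
[[8,11],[12,7],[17,0],[42,17],[46,0]]
[[8,11],[12,7],[17,14],[19,0],[42,17],[46,0]]
[[8,11],[11,12],[12,7],[17,14],[19,0],[42,17],[46,0]]
[[8,11],[11,12],[12,7],[13,20],[16,7],[17,14],[19,0],[42,17],[46,0]]
[[8,11],[11,12],[12,7],[13,20],[16,7],[17,14],[19,0],[35,17],[46,0]]
[[8,11],[11,12],[12,7],[13,20],[16,7],[17,14],[19,0],[29,18],[31,0],[35,17],[46,0]]
[[8,11],[11,12],[12,7],[13,20],[16,7],[17,14],[18,15],[29,18],[31,0],[35,17],[46,0]]
[[8,11],[11,12],[12,7],[13,20],[16,7],[17,14],[18,15],[29,18],[31,0],[35,17],[46,0]]
[[8,11],[11,12],[12,7],[13,20],[16,7],[17,14],[18,15],[29,18],[31,0],[35,17],[46,0]]
[[8,11],[11,12],[12,7],[13,20],[16,7],[17,14],[18,15],[29,18],[31,0],[32,3],[35,17],[46,0]]
[[8,11],[11,12],[12,11],[13,20],[16,11],[17,14],[18,15],[29,18],[31,0],[32,3],[35,17],[46,0]]
[[8,11],[11,12],[12,11],[13,20],[16,11],[17,20],[18,15],[29,18],[31,0],[32,3],[35,17],[46,0]]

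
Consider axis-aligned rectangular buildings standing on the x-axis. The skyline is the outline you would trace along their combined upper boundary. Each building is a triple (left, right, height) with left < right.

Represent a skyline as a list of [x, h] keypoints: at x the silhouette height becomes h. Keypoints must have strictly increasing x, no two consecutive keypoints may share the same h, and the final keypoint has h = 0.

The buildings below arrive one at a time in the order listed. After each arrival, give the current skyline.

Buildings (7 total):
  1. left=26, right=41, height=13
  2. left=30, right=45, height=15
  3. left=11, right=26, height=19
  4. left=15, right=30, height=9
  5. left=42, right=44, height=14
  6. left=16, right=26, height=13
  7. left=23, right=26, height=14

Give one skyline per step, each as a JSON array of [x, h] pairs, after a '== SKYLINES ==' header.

== SKYLINES ==
[[26,13],[41,0]]
[[26,13],[30,15],[45,0]]
[[11,19],[26,13],[30,15],[45,0]]
[[11,19],[26,13],[30,15],[45,0]]
[[11,19],[26,13],[30,15],[45,0]]
[[11,19],[26,13],[30,15],[45,0]]
[[11,19],[26,13],[30,15],[45,0]]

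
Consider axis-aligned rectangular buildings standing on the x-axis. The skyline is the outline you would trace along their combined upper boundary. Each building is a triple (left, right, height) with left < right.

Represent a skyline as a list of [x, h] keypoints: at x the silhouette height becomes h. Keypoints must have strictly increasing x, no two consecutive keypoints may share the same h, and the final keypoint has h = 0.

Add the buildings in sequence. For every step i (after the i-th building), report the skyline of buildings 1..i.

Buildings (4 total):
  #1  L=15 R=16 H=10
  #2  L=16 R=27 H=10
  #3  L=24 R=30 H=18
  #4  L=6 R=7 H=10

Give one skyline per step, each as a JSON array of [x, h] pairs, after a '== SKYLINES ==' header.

== SKYLINES ==
[[15,10],[16,0]]
[[15,10],[27,0]]
[[15,10],[24,18],[30,0]]
[[6,10],[7,0],[15,10],[24,18],[30,0]]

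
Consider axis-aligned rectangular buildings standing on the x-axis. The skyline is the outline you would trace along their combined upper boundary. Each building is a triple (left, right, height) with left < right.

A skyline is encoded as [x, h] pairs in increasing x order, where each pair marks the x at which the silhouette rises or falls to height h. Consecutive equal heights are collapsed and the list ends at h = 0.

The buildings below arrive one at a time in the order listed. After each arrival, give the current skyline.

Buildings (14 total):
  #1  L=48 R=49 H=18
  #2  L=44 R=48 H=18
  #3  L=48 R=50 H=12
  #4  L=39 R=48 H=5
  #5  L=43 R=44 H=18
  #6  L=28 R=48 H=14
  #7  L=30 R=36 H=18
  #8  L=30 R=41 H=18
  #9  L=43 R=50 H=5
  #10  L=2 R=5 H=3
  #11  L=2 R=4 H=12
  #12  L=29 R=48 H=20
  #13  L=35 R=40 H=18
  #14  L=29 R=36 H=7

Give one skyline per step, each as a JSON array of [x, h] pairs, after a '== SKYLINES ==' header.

== SKYLINES ==
[[48,18],[49,0]]
[[44,18],[49,0]]
[[44,18],[49,12],[50,0]]
[[39,5],[44,18],[49,12],[50,0]]
[[39,5],[43,18],[49,12],[50,0]]
[[28,14],[43,18],[49,12],[50,0]]
[[28,14],[30,18],[36,14],[43,18],[49,12],[50,0]]
[[28,14],[30,18],[41,14],[43,18],[49,12],[50,0]]
[[28,14],[30,18],[41,14],[43,18],[49,12],[50,0]]
[[2,3],[5,0],[28,14],[30,18],[41,14],[43,18],[49,12],[50,0]]
[[2,12],[4,3],[5,0],[28,14],[30,18],[41,14],[43,18],[49,12],[50,0]]
[[2,12],[4,3],[5,0],[28,14],[29,20],[48,18],[49,12],[50,0]]
[[2,12],[4,3],[5,0],[28,14],[29,20],[48,18],[49,12],[50,0]]
[[2,12],[4,3],[5,0],[28,14],[29,20],[48,18],[49,12],[50,0]]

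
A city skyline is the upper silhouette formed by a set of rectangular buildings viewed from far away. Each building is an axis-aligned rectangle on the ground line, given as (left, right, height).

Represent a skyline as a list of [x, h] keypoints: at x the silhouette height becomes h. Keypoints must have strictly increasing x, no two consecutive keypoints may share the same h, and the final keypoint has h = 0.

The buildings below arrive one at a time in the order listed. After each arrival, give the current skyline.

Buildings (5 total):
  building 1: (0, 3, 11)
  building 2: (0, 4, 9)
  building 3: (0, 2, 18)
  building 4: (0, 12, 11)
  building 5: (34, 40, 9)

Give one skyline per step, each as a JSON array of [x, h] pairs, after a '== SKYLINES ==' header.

== SKYLINES ==
[[0,11],[3,0]]
[[0,11],[3,9],[4,0]]
[[0,18],[2,11],[3,9],[4,0]]
[[0,18],[2,11],[12,0]]
[[0,18],[2,11],[12,0],[34,9],[40,0]]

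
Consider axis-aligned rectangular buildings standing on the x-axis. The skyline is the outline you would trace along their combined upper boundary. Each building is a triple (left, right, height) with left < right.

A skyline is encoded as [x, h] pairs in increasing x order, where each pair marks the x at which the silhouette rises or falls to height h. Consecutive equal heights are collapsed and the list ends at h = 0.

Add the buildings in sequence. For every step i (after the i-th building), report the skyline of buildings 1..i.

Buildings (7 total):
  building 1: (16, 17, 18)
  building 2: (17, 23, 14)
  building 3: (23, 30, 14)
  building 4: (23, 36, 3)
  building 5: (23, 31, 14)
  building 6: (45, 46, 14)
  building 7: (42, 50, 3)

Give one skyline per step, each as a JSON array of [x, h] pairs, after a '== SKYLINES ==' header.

== SKYLINES ==
[[16,18],[17,0]]
[[16,18],[17,14],[23,0]]
[[16,18],[17,14],[30,0]]
[[16,18],[17,14],[30,3],[36,0]]
[[16,18],[17,14],[31,3],[36,0]]
[[16,18],[17,14],[31,3],[36,0],[45,14],[46,0]]
[[16,18],[17,14],[31,3],[36,0],[42,3],[45,14],[46,3],[50,0]]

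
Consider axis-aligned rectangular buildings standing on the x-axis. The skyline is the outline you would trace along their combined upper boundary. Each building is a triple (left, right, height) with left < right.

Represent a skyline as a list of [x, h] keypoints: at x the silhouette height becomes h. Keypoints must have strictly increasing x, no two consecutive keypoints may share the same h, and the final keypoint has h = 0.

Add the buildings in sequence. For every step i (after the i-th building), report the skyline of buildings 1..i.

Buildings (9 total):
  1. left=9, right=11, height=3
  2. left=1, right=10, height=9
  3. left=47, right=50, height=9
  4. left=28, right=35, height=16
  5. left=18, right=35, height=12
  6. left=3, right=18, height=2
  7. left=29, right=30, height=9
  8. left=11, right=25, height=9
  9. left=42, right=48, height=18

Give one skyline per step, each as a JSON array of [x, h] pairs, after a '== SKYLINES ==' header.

== SKYLINES ==
[[9,3],[11,0]]
[[1,9],[10,3],[11,0]]
[[1,9],[10,3],[11,0],[47,9],[50,0]]
[[1,9],[10,3],[11,0],[28,16],[35,0],[47,9],[50,0]]
[[1,9],[10,3],[11,0],[18,12],[28,16],[35,0],[47,9],[50,0]]
[[1,9],[10,3],[11,2],[18,12],[28,16],[35,0],[47,9],[50,0]]
[[1,9],[10,3],[11,2],[18,12],[28,16],[35,0],[47,9],[50,0]]
[[1,9],[10,3],[11,9],[18,12],[28,16],[35,0],[47,9],[50,0]]
[[1,9],[10,3],[11,9],[18,12],[28,16],[35,0],[42,18],[48,9],[50,0]]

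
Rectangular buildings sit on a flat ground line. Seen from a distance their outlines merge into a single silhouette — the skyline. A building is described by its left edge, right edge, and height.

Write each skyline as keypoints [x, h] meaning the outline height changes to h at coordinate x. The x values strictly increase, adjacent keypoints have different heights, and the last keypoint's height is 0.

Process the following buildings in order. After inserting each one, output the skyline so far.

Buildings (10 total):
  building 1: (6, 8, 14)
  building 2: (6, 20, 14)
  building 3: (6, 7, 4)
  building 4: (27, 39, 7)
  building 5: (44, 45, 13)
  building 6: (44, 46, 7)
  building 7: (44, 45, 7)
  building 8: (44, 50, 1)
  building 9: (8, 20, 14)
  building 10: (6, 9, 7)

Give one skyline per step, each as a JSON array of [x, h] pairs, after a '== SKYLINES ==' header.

== SKYLINES ==
[[6,14],[8,0]]
[[6,14],[20,0]]
[[6,14],[20,0]]
[[6,14],[20,0],[27,7],[39,0]]
[[6,14],[20,0],[27,7],[39,0],[44,13],[45,0]]
[[6,14],[20,0],[27,7],[39,0],[44,13],[45,7],[46,0]]
[[6,14],[20,0],[27,7],[39,0],[44,13],[45,7],[46,0]]
[[6,14],[20,0],[27,7],[39,0],[44,13],[45,7],[46,1],[50,0]]
[[6,14],[20,0],[27,7],[39,0],[44,13],[45,7],[46,1],[50,0]]
[[6,14],[20,0],[27,7],[39,0],[44,13],[45,7],[46,1],[50,0]]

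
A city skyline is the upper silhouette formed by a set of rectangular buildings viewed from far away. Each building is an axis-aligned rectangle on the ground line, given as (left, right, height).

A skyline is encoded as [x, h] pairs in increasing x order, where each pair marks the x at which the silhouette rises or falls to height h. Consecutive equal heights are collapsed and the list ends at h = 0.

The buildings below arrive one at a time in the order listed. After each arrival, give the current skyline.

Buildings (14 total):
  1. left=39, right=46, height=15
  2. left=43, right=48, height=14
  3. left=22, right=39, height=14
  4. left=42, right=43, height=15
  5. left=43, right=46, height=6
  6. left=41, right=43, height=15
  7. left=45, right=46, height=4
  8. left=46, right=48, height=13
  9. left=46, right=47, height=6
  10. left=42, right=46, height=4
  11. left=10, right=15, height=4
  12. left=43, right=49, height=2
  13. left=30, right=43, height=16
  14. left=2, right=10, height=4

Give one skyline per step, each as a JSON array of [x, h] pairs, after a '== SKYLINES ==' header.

== SKYLINES ==
[[39,15],[46,0]]
[[39,15],[46,14],[48,0]]
[[22,14],[39,15],[46,14],[48,0]]
[[22,14],[39,15],[46,14],[48,0]]
[[22,14],[39,15],[46,14],[48,0]]
[[22,14],[39,15],[46,14],[48,0]]
[[22,14],[39,15],[46,14],[48,0]]
[[22,14],[39,15],[46,14],[48,0]]
[[22,14],[39,15],[46,14],[48,0]]
[[22,14],[39,15],[46,14],[48,0]]
[[10,4],[15,0],[22,14],[39,15],[46,14],[48,0]]
[[10,4],[15,0],[22,14],[39,15],[46,14],[48,2],[49,0]]
[[10,4],[15,0],[22,14],[30,16],[43,15],[46,14],[48,2],[49,0]]
[[2,4],[15,0],[22,14],[30,16],[43,15],[46,14],[48,2],[49,0]]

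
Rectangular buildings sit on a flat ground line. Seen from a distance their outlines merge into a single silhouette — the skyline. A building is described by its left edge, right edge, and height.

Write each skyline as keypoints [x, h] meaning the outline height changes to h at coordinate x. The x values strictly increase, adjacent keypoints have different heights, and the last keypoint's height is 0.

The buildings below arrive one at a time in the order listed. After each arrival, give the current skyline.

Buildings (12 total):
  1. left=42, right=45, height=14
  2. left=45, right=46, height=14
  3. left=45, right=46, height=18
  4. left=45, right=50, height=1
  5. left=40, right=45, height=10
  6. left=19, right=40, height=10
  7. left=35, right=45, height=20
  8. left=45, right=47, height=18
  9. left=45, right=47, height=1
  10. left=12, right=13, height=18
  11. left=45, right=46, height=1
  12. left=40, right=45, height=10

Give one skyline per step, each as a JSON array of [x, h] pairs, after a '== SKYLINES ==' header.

== SKYLINES ==
[[42,14],[45,0]]
[[42,14],[46,0]]
[[42,14],[45,18],[46,0]]
[[42,14],[45,18],[46,1],[50,0]]
[[40,10],[42,14],[45,18],[46,1],[50,0]]
[[19,10],[42,14],[45,18],[46,1],[50,0]]
[[19,10],[35,20],[45,18],[46,1],[50,0]]
[[19,10],[35,20],[45,18],[47,1],[50,0]]
[[19,10],[35,20],[45,18],[47,1],[50,0]]
[[12,18],[13,0],[19,10],[35,20],[45,18],[47,1],[50,0]]
[[12,18],[13,0],[19,10],[35,20],[45,18],[47,1],[50,0]]
[[12,18],[13,0],[19,10],[35,20],[45,18],[47,1],[50,0]]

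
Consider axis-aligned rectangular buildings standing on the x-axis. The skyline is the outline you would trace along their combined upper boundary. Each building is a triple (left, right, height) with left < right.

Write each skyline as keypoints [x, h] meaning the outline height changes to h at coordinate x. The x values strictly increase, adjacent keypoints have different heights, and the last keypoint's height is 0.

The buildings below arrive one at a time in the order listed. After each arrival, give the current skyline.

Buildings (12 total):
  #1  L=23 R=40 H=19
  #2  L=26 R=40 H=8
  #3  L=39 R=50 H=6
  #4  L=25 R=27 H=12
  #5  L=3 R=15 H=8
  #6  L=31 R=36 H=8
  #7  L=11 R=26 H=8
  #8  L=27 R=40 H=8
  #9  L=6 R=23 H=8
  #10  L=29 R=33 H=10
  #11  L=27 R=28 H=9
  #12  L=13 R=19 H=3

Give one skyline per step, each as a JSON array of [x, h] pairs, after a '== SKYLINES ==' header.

== SKYLINES ==
[[23,19],[40,0]]
[[23,19],[40,0]]
[[23,19],[40,6],[50,0]]
[[23,19],[40,6],[50,0]]
[[3,8],[15,0],[23,19],[40,6],[50,0]]
[[3,8],[15,0],[23,19],[40,6],[50,0]]
[[3,8],[23,19],[40,6],[50,0]]
[[3,8],[23,19],[40,6],[50,0]]
[[3,8],[23,19],[40,6],[50,0]]
[[3,8],[23,19],[40,6],[50,0]]
[[3,8],[23,19],[40,6],[50,0]]
[[3,8],[23,19],[40,6],[50,0]]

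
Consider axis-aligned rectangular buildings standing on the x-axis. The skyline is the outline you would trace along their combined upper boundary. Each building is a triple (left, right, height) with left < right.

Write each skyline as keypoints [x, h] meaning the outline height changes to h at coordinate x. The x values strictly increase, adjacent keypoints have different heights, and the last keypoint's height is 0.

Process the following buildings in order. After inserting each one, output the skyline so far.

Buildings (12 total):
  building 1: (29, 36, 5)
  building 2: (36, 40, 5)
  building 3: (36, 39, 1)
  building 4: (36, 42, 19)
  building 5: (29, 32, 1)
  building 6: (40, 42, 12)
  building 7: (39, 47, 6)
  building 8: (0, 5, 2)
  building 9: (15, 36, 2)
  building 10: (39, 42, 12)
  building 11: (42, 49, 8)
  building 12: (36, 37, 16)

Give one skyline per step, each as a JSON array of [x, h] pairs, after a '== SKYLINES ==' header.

== SKYLINES ==
[[29,5],[36,0]]
[[29,5],[40,0]]
[[29,5],[40,0]]
[[29,5],[36,19],[42,0]]
[[29,5],[36,19],[42,0]]
[[29,5],[36,19],[42,0]]
[[29,5],[36,19],[42,6],[47,0]]
[[0,2],[5,0],[29,5],[36,19],[42,6],[47,0]]
[[0,2],[5,0],[15,2],[29,5],[36,19],[42,6],[47,0]]
[[0,2],[5,0],[15,2],[29,5],[36,19],[42,6],[47,0]]
[[0,2],[5,0],[15,2],[29,5],[36,19],[42,8],[49,0]]
[[0,2],[5,0],[15,2],[29,5],[36,19],[42,8],[49,0]]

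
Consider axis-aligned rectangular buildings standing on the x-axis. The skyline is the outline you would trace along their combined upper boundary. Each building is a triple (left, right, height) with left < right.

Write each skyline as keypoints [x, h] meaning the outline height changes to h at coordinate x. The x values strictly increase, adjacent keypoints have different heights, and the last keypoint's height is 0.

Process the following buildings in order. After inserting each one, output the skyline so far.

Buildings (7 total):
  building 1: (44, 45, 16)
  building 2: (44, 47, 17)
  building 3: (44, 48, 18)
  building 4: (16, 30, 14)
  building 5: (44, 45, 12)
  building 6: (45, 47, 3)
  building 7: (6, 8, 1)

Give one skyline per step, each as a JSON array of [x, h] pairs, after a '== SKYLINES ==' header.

== SKYLINES ==
[[44,16],[45,0]]
[[44,17],[47,0]]
[[44,18],[48,0]]
[[16,14],[30,0],[44,18],[48,0]]
[[16,14],[30,0],[44,18],[48,0]]
[[16,14],[30,0],[44,18],[48,0]]
[[6,1],[8,0],[16,14],[30,0],[44,18],[48,0]]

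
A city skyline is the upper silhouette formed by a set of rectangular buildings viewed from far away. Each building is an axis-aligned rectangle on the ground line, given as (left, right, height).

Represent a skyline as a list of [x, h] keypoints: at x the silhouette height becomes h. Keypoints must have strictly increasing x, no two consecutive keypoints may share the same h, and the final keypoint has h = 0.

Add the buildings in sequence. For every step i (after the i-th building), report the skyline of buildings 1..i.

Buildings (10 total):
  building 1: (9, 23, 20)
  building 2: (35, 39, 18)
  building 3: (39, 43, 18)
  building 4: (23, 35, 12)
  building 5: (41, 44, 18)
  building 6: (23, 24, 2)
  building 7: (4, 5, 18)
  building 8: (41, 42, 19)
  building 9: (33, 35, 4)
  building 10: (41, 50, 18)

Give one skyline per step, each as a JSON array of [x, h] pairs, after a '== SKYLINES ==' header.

== SKYLINES ==
[[9,20],[23,0]]
[[9,20],[23,0],[35,18],[39,0]]
[[9,20],[23,0],[35,18],[43,0]]
[[9,20],[23,12],[35,18],[43,0]]
[[9,20],[23,12],[35,18],[44,0]]
[[9,20],[23,12],[35,18],[44,0]]
[[4,18],[5,0],[9,20],[23,12],[35,18],[44,0]]
[[4,18],[5,0],[9,20],[23,12],[35,18],[41,19],[42,18],[44,0]]
[[4,18],[5,0],[9,20],[23,12],[35,18],[41,19],[42,18],[44,0]]
[[4,18],[5,0],[9,20],[23,12],[35,18],[41,19],[42,18],[50,0]]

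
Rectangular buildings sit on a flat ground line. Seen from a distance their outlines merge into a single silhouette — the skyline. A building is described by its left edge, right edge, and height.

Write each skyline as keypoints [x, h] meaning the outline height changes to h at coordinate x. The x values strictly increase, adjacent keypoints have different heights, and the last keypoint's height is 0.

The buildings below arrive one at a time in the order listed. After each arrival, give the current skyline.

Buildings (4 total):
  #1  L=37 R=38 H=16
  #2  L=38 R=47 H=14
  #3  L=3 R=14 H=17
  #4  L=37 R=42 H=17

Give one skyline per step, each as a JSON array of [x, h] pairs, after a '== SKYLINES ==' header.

== SKYLINES ==
[[37,16],[38,0]]
[[37,16],[38,14],[47,0]]
[[3,17],[14,0],[37,16],[38,14],[47,0]]
[[3,17],[14,0],[37,17],[42,14],[47,0]]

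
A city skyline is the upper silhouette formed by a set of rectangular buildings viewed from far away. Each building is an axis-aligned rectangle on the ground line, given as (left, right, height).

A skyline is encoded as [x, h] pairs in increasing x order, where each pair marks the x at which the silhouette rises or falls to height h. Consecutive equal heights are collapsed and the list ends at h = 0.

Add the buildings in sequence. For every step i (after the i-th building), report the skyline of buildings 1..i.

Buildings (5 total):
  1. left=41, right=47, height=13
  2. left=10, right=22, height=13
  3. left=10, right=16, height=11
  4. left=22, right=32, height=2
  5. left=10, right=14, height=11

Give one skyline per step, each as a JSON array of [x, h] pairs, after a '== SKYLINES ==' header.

== SKYLINES ==
[[41,13],[47,0]]
[[10,13],[22,0],[41,13],[47,0]]
[[10,13],[22,0],[41,13],[47,0]]
[[10,13],[22,2],[32,0],[41,13],[47,0]]
[[10,13],[22,2],[32,0],[41,13],[47,0]]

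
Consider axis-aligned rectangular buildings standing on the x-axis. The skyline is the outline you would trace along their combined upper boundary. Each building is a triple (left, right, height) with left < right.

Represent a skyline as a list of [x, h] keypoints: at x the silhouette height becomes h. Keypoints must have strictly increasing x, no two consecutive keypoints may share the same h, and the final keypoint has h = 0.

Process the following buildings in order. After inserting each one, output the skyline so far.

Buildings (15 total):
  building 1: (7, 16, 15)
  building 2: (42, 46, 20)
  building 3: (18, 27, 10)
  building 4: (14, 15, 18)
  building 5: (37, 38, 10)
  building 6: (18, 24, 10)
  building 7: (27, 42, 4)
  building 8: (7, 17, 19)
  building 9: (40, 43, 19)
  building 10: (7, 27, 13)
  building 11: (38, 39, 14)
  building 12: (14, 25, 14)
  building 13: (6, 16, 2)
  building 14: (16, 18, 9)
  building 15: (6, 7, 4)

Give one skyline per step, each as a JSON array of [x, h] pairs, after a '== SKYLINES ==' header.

== SKYLINES ==
[[7,15],[16,0]]
[[7,15],[16,0],[42,20],[46,0]]
[[7,15],[16,0],[18,10],[27,0],[42,20],[46,0]]
[[7,15],[14,18],[15,15],[16,0],[18,10],[27,0],[42,20],[46,0]]
[[7,15],[14,18],[15,15],[16,0],[18,10],[27,0],[37,10],[38,0],[42,20],[46,0]]
[[7,15],[14,18],[15,15],[16,0],[18,10],[27,0],[37,10],[38,0],[42,20],[46,0]]
[[7,15],[14,18],[15,15],[16,0],[18,10],[27,4],[37,10],[38,4],[42,20],[46,0]]
[[7,19],[17,0],[18,10],[27,4],[37,10],[38,4],[42,20],[46,0]]
[[7,19],[17,0],[18,10],[27,4],[37,10],[38,4],[40,19],[42,20],[46,0]]
[[7,19],[17,13],[27,4],[37,10],[38,4],[40,19],[42,20],[46,0]]
[[7,19],[17,13],[27,4],[37,10],[38,14],[39,4],[40,19],[42,20],[46,0]]
[[7,19],[17,14],[25,13],[27,4],[37,10],[38,14],[39,4],[40,19],[42,20],[46,0]]
[[6,2],[7,19],[17,14],[25,13],[27,4],[37,10],[38,14],[39,4],[40,19],[42,20],[46,0]]
[[6,2],[7,19],[17,14],[25,13],[27,4],[37,10],[38,14],[39,4],[40,19],[42,20],[46,0]]
[[6,4],[7,19],[17,14],[25,13],[27,4],[37,10],[38,14],[39,4],[40,19],[42,20],[46,0]]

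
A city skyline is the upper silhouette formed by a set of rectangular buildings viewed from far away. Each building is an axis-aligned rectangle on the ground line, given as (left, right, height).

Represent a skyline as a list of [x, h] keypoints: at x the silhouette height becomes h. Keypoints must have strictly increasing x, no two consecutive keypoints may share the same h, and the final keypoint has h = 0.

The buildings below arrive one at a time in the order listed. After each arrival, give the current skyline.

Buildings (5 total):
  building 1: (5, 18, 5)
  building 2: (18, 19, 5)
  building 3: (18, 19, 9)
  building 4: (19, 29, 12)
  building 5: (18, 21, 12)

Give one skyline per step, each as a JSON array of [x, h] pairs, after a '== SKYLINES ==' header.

== SKYLINES ==
[[5,5],[18,0]]
[[5,5],[19,0]]
[[5,5],[18,9],[19,0]]
[[5,5],[18,9],[19,12],[29,0]]
[[5,5],[18,12],[29,0]]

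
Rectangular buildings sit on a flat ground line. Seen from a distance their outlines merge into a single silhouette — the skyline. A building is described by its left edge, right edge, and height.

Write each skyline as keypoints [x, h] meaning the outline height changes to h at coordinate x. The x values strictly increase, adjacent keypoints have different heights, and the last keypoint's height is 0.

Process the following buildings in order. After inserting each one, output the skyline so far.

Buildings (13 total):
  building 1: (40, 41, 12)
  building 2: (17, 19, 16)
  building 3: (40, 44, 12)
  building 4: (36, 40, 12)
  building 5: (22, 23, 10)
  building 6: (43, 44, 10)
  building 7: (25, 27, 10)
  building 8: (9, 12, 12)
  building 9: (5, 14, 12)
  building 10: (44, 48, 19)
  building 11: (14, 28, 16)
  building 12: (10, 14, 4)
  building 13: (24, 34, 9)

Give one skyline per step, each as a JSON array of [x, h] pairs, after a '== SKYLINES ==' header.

== SKYLINES ==
[[40,12],[41,0]]
[[17,16],[19,0],[40,12],[41,0]]
[[17,16],[19,0],[40,12],[44,0]]
[[17,16],[19,0],[36,12],[44,0]]
[[17,16],[19,0],[22,10],[23,0],[36,12],[44,0]]
[[17,16],[19,0],[22,10],[23,0],[36,12],[44,0]]
[[17,16],[19,0],[22,10],[23,0],[25,10],[27,0],[36,12],[44,0]]
[[9,12],[12,0],[17,16],[19,0],[22,10],[23,0],[25,10],[27,0],[36,12],[44,0]]
[[5,12],[14,0],[17,16],[19,0],[22,10],[23,0],[25,10],[27,0],[36,12],[44,0]]
[[5,12],[14,0],[17,16],[19,0],[22,10],[23,0],[25,10],[27,0],[36,12],[44,19],[48,0]]
[[5,12],[14,16],[28,0],[36,12],[44,19],[48,0]]
[[5,12],[14,16],[28,0],[36,12],[44,19],[48,0]]
[[5,12],[14,16],[28,9],[34,0],[36,12],[44,19],[48,0]]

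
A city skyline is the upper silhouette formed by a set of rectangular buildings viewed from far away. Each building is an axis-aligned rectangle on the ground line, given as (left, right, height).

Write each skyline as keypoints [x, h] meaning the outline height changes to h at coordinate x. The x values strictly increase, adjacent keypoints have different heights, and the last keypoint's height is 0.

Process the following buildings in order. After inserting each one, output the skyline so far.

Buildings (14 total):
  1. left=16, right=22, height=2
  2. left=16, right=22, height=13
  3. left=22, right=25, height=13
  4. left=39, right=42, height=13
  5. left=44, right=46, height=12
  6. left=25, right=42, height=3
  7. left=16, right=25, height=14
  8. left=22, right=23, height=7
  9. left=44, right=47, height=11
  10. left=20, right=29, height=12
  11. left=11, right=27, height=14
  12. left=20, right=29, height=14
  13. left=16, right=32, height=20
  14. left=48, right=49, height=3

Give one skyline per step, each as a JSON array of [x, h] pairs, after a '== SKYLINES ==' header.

== SKYLINES ==
[[16,2],[22,0]]
[[16,13],[22,0]]
[[16,13],[25,0]]
[[16,13],[25,0],[39,13],[42,0]]
[[16,13],[25,0],[39,13],[42,0],[44,12],[46,0]]
[[16,13],[25,3],[39,13],[42,0],[44,12],[46,0]]
[[16,14],[25,3],[39,13],[42,0],[44,12],[46,0]]
[[16,14],[25,3],[39,13],[42,0],[44,12],[46,0]]
[[16,14],[25,3],[39,13],[42,0],[44,12],[46,11],[47,0]]
[[16,14],[25,12],[29,3],[39,13],[42,0],[44,12],[46,11],[47,0]]
[[11,14],[27,12],[29,3],[39,13],[42,0],[44,12],[46,11],[47,0]]
[[11,14],[29,3],[39,13],[42,0],[44,12],[46,11],[47,0]]
[[11,14],[16,20],[32,3],[39,13],[42,0],[44,12],[46,11],[47,0]]
[[11,14],[16,20],[32,3],[39,13],[42,0],[44,12],[46,11],[47,0],[48,3],[49,0]]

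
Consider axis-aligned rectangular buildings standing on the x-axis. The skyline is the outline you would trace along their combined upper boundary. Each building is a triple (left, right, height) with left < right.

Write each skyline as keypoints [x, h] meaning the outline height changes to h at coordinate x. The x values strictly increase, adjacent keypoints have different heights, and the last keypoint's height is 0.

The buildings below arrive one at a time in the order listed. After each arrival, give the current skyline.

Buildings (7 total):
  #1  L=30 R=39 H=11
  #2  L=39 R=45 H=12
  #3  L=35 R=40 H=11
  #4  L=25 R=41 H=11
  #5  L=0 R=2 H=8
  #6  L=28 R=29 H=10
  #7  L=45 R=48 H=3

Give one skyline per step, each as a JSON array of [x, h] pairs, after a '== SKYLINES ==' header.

== SKYLINES ==
[[30,11],[39,0]]
[[30,11],[39,12],[45,0]]
[[30,11],[39,12],[45,0]]
[[25,11],[39,12],[45,0]]
[[0,8],[2,0],[25,11],[39,12],[45,0]]
[[0,8],[2,0],[25,11],[39,12],[45,0]]
[[0,8],[2,0],[25,11],[39,12],[45,3],[48,0]]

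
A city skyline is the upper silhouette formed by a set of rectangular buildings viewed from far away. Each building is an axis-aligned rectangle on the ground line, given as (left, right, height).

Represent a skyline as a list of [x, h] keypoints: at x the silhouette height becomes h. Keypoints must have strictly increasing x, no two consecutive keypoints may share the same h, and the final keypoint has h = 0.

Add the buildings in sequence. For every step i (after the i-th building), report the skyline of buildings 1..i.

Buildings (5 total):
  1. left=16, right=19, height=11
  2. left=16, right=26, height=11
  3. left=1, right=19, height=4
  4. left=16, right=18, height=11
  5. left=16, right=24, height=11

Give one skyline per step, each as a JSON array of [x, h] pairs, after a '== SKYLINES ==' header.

== SKYLINES ==
[[16,11],[19,0]]
[[16,11],[26,0]]
[[1,4],[16,11],[26,0]]
[[1,4],[16,11],[26,0]]
[[1,4],[16,11],[26,0]]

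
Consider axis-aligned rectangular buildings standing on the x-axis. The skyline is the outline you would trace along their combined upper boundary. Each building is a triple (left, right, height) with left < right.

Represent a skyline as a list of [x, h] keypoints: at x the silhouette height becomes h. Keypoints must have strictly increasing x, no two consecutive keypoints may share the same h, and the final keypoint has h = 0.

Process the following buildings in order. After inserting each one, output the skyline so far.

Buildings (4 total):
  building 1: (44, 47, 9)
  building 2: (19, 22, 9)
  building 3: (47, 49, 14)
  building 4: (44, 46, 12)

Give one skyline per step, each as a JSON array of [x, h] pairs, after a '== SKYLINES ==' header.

== SKYLINES ==
[[44,9],[47,0]]
[[19,9],[22,0],[44,9],[47,0]]
[[19,9],[22,0],[44,9],[47,14],[49,0]]
[[19,9],[22,0],[44,12],[46,9],[47,14],[49,0]]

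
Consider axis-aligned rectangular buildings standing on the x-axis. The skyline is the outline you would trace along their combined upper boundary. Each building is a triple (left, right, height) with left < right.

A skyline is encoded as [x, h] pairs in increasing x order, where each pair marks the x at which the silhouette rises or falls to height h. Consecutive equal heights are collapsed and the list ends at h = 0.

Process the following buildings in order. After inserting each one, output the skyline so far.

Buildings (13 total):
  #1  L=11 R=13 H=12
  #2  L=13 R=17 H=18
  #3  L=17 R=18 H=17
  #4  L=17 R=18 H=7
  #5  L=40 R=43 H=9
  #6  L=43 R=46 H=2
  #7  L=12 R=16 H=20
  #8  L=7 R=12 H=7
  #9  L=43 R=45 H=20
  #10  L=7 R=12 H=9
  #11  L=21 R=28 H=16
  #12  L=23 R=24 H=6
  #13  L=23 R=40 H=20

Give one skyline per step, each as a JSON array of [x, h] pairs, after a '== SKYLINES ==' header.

== SKYLINES ==
[[11,12],[13,0]]
[[11,12],[13,18],[17,0]]
[[11,12],[13,18],[17,17],[18,0]]
[[11,12],[13,18],[17,17],[18,0]]
[[11,12],[13,18],[17,17],[18,0],[40,9],[43,0]]
[[11,12],[13,18],[17,17],[18,0],[40,9],[43,2],[46,0]]
[[11,12],[12,20],[16,18],[17,17],[18,0],[40,9],[43,2],[46,0]]
[[7,7],[11,12],[12,20],[16,18],[17,17],[18,0],[40,9],[43,2],[46,0]]
[[7,7],[11,12],[12,20],[16,18],[17,17],[18,0],[40,9],[43,20],[45,2],[46,0]]
[[7,9],[11,12],[12,20],[16,18],[17,17],[18,0],[40,9],[43,20],[45,2],[46,0]]
[[7,9],[11,12],[12,20],[16,18],[17,17],[18,0],[21,16],[28,0],[40,9],[43,20],[45,2],[46,0]]
[[7,9],[11,12],[12,20],[16,18],[17,17],[18,0],[21,16],[28,0],[40,9],[43,20],[45,2],[46,0]]
[[7,9],[11,12],[12,20],[16,18],[17,17],[18,0],[21,16],[23,20],[40,9],[43,20],[45,2],[46,0]]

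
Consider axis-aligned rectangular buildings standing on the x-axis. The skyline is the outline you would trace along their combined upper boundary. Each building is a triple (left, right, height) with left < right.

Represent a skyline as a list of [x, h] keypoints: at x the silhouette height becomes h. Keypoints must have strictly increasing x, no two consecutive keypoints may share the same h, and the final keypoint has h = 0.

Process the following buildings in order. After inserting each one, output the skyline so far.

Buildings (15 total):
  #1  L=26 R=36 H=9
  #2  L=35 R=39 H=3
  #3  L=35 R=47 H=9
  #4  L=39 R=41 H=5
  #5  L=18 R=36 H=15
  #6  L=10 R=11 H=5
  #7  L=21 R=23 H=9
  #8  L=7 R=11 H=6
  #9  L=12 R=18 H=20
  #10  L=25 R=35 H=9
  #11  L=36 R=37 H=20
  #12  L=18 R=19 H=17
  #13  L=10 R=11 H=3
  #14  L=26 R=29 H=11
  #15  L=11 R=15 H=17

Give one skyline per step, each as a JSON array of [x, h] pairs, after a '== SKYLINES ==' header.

== SKYLINES ==
[[26,9],[36,0]]
[[26,9],[36,3],[39,0]]
[[26,9],[47,0]]
[[26,9],[47,0]]
[[18,15],[36,9],[47,0]]
[[10,5],[11,0],[18,15],[36,9],[47,0]]
[[10,5],[11,0],[18,15],[36,9],[47,0]]
[[7,6],[11,0],[18,15],[36,9],[47,0]]
[[7,6],[11,0],[12,20],[18,15],[36,9],[47,0]]
[[7,6],[11,0],[12,20],[18,15],[36,9],[47,0]]
[[7,6],[11,0],[12,20],[18,15],[36,20],[37,9],[47,0]]
[[7,6],[11,0],[12,20],[18,17],[19,15],[36,20],[37,9],[47,0]]
[[7,6],[11,0],[12,20],[18,17],[19,15],[36,20],[37,9],[47,0]]
[[7,6],[11,0],[12,20],[18,17],[19,15],[36,20],[37,9],[47,0]]
[[7,6],[11,17],[12,20],[18,17],[19,15],[36,20],[37,9],[47,0]]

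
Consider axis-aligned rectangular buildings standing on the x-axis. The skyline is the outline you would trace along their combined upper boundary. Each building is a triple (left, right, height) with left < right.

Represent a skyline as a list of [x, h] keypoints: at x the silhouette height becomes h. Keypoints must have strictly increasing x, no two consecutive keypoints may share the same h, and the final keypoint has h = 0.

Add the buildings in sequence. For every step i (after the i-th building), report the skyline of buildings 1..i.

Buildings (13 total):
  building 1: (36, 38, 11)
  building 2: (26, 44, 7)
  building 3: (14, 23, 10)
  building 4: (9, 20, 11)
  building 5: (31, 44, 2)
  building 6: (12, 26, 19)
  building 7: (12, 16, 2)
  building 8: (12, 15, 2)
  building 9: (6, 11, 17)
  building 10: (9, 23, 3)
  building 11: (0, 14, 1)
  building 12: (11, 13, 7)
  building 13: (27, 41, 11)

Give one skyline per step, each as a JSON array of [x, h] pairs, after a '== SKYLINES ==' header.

== SKYLINES ==
[[36,11],[38,0]]
[[26,7],[36,11],[38,7],[44,0]]
[[14,10],[23,0],[26,7],[36,11],[38,7],[44,0]]
[[9,11],[20,10],[23,0],[26,7],[36,11],[38,7],[44,0]]
[[9,11],[20,10],[23,0],[26,7],[36,11],[38,7],[44,0]]
[[9,11],[12,19],[26,7],[36,11],[38,7],[44,0]]
[[9,11],[12,19],[26,7],[36,11],[38,7],[44,0]]
[[9,11],[12,19],[26,7],[36,11],[38,7],[44,0]]
[[6,17],[11,11],[12,19],[26,7],[36,11],[38,7],[44,0]]
[[6,17],[11,11],[12,19],[26,7],[36,11],[38,7],[44,0]]
[[0,1],[6,17],[11,11],[12,19],[26,7],[36,11],[38,7],[44,0]]
[[0,1],[6,17],[11,11],[12,19],[26,7],[36,11],[38,7],[44,0]]
[[0,1],[6,17],[11,11],[12,19],[26,7],[27,11],[41,7],[44,0]]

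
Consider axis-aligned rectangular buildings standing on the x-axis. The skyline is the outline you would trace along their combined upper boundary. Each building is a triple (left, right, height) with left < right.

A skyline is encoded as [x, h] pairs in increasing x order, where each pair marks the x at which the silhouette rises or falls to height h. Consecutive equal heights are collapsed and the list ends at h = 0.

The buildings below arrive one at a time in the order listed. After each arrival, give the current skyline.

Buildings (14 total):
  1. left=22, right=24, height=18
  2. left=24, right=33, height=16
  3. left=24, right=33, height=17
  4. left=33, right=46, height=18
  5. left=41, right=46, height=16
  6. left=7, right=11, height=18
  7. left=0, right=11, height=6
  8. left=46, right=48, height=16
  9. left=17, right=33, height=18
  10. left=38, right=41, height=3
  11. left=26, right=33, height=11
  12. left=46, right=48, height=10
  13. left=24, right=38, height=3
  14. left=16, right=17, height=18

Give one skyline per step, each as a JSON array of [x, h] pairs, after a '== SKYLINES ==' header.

== SKYLINES ==
[[22,18],[24,0]]
[[22,18],[24,16],[33,0]]
[[22,18],[24,17],[33,0]]
[[22,18],[24,17],[33,18],[46,0]]
[[22,18],[24,17],[33,18],[46,0]]
[[7,18],[11,0],[22,18],[24,17],[33,18],[46,0]]
[[0,6],[7,18],[11,0],[22,18],[24,17],[33,18],[46,0]]
[[0,6],[7,18],[11,0],[22,18],[24,17],[33,18],[46,16],[48,0]]
[[0,6],[7,18],[11,0],[17,18],[46,16],[48,0]]
[[0,6],[7,18],[11,0],[17,18],[46,16],[48,0]]
[[0,6],[7,18],[11,0],[17,18],[46,16],[48,0]]
[[0,6],[7,18],[11,0],[17,18],[46,16],[48,0]]
[[0,6],[7,18],[11,0],[17,18],[46,16],[48,0]]
[[0,6],[7,18],[11,0],[16,18],[46,16],[48,0]]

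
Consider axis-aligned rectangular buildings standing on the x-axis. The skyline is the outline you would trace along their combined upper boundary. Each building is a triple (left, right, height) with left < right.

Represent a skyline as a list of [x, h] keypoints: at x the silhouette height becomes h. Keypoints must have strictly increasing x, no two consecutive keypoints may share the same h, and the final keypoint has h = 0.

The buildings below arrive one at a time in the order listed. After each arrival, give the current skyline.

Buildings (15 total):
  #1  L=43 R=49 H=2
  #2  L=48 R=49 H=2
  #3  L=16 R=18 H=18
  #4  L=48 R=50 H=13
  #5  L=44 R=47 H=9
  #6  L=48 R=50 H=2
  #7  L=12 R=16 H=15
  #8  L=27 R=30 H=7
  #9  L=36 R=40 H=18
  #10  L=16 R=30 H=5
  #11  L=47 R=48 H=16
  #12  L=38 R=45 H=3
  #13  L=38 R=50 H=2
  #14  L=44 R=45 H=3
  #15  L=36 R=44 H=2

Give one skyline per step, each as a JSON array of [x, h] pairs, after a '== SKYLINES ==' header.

== SKYLINES ==
[[43,2],[49,0]]
[[43,2],[49,0]]
[[16,18],[18,0],[43,2],[49,0]]
[[16,18],[18,0],[43,2],[48,13],[50,0]]
[[16,18],[18,0],[43,2],[44,9],[47,2],[48,13],[50,0]]
[[16,18],[18,0],[43,2],[44,9],[47,2],[48,13],[50,0]]
[[12,15],[16,18],[18,0],[43,2],[44,9],[47,2],[48,13],[50,0]]
[[12,15],[16,18],[18,0],[27,7],[30,0],[43,2],[44,9],[47,2],[48,13],[50,0]]
[[12,15],[16,18],[18,0],[27,7],[30,0],[36,18],[40,0],[43,2],[44,9],[47,2],[48,13],[50,0]]
[[12,15],[16,18],[18,5],[27,7],[30,0],[36,18],[40,0],[43,2],[44,9],[47,2],[48,13],[50,0]]
[[12,15],[16,18],[18,5],[27,7],[30,0],[36,18],[40,0],[43,2],[44,9],[47,16],[48,13],[50,0]]
[[12,15],[16,18],[18,5],[27,7],[30,0],[36,18],[40,3],[44,9],[47,16],[48,13],[50,0]]
[[12,15],[16,18],[18,5],[27,7],[30,0],[36,18],[40,3],[44,9],[47,16],[48,13],[50,0]]
[[12,15],[16,18],[18,5],[27,7],[30,0],[36,18],[40,3],[44,9],[47,16],[48,13],[50,0]]
[[12,15],[16,18],[18,5],[27,7],[30,0],[36,18],[40,3],[44,9],[47,16],[48,13],[50,0]]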